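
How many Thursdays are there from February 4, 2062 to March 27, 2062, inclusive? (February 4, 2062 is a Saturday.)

February 4, 2062 is a Saturday; the first Thursday on or after it is February 9, 2062 (5 days later).
From February 9, 2062 to March 27, 2062: 19 + 27 = 46 days (rest of February, March).
46 ÷ 7 = 6 full weeks with remainder 4, so 6 more Thursdays after the first → 7.

7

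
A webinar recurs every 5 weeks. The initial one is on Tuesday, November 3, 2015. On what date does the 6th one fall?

April 26, 2016

The 6th occurrence is 5 intervals after the first: 5 × 35 = 175 days after November 3, 2015.
November has 30 days — 27 days to the end of November leaves 148.
December has 31 days (117 left).
January has 31 days (86 left).
February has 29 days (57 left).
March has 31 days (26 left).
26 days into April → April 26, 2016.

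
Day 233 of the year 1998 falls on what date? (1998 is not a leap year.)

1998-08-21

January has 31 days (233 − 31 = 202 remain).
February has 28 days (202 − 28 = 174 remain).
March has 31 days (174 − 31 = 143 remain).
April has 30 days (143 − 30 = 113 remain).
May has 31 days (113 − 31 = 82 remain).
June has 30 days (82 − 30 = 52 remain).
July has 31 days (52 − 31 = 21 remain).
21 into August → August 21.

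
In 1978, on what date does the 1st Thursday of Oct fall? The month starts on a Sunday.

Oct 5, 1978

Oct 1978 begins on a Sunday, so the first Thursday is Oct 5 (4 days later).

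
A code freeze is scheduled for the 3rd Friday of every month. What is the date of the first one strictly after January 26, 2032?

January 2032 starts on a Thursday; its first Friday is the 2nd, so the 3rd Friday is the 16th — January 16, 2032.
That is not after January 26, 2032, so look at February 2032.
February 2032 starts on a Sunday; its first Friday is the 6th, so the 3rd Friday is the 20th — February 20, 2032.

February 20, 2032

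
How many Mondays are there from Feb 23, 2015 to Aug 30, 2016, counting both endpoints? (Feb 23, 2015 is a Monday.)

80

Feb 23, 2015 is a Monday; the first Monday on or after it is Feb 23, 2015.
From Feb 23, 2015 to Aug 30, 2016: 311 + 243 = 554 days (rest of 2015, to Aug 30, 2016 in 2016).
554 ÷ 7 = 79 full weeks with remainder 1, so 79 more Mondays after the first → 80.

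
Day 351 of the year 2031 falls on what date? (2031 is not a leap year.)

January has 31 days (351 − 31 = 320 remain).
February has 28 days (320 − 28 = 292 remain).
March has 31 days (292 − 31 = 261 remain).
April has 30 days (261 − 30 = 231 remain).
May has 31 days (231 − 31 = 200 remain).
June has 30 days (200 − 30 = 170 remain).
July has 31 days (170 − 31 = 139 remain).
August has 31 days (139 − 31 = 108 remain).
September has 30 days (108 − 30 = 78 remain).
October has 31 days (78 − 31 = 47 remain).
November has 30 days (47 − 30 = 17 remain).
17 into December → December 17.

December 17, 2031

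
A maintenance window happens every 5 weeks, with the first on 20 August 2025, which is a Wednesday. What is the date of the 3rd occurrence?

29 October 2025

The 3rd occurrence is 2 intervals after the first: 2 × 35 = 70 days after 20 August 2025.
August has 31 days — 11 days to the end of August leaves 59.
September has 30 days (29 left).
29 days into October → 29 October 2025.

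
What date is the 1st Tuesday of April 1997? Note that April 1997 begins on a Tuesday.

April 1997 begins on a Tuesday, so the first Tuesday is April 1.

1 April 1997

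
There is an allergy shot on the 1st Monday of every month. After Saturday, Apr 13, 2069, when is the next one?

May 6, 2069

Apr 2069 starts on a Monday, so its 1st Monday is Apr 1, 2069.
That is not after Apr 13, 2069, so look at May 2069.
May 2069 starts on a Wednesday, so its 1st Monday is May 6, 2069 (5 days in).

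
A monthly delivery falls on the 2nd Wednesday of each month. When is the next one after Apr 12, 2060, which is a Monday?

Apr 14, 2060

Apr 2060 starts on a Thursday; its first Wednesday is the 7th, so the 2nd Wednesday is the 14th — Apr 14, 2060.
Apr 14, 2060 is after Apr 12, 2060, so that is the next one.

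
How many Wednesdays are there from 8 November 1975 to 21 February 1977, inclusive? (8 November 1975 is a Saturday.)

67

8 November 1975 is a Saturday; the first Wednesday on or after it is 12 November 1975 (4 days later).
From 12 November 1975 to 21 February 1977: 49 + 366 + 52 = 467 days (rest of 1975, 1976, to 21 February 1977 in 1977).
467 ÷ 7 = 66 full weeks with remainder 5, so 66 more Wednesdays after the first → 67.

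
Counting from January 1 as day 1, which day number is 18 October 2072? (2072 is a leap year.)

Days in months before October: 31 + 29 + 31 + 30 + 31 + 30 + 31 + 31 + 30 = 274.
Plus 18 days into October → day 292.

292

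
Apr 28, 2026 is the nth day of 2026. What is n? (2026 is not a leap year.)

118

Days in months before Apr: 31 + 28 + 31 = 90.
Plus 28 days into Apr → day 118.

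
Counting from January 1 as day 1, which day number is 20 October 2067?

293

Days in months before October: 31 + 28 + 31 + 30 + 31 + 30 + 31 + 31 + 30 = 273.
Plus 20 days into October → day 293.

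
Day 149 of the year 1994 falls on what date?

Jan has 31 days (149 − 31 = 118 remain).
Feb has 28 days (118 − 28 = 90 remain).
Mar has 31 days (90 − 31 = 59 remain).
Apr has 30 days (59 − 30 = 29 remain).
29 into May → May 29.

May 29, 1994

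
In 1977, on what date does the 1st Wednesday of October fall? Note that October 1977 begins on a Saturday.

October 1977 begins on a Saturday, so the first Wednesday is October 5 (4 days later).

October 5, 1977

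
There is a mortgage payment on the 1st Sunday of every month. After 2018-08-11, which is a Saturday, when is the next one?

August 2018 starts on a Wednesday, so its 1st Sunday is 2018-08-05 (4 days in).
That is not after 2018-08-11, so look at September 2018.
September 2018 starts on a Saturday, so its 1st Sunday is 2018-09-02 (1 day in).

2018-09-02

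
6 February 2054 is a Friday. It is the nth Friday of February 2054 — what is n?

Day 6 falls in week ⌈6/7⌉ of the month.
Days 1–7 hold the 1st Friday, 8–14 the 2nd, 15–21 the 3rd, 22–28 the 4th, 29–31 the 5th.
6 is in the range for the 1st.

1st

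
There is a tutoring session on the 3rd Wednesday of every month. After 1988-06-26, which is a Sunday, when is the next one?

June 1988 starts on a Wednesday; its first Wednesday is the 1st, so the 3rd Wednesday is the 15th — 1988-06-15.
That is not after 1988-06-26, so look at July 1988.
July 1988 starts on a Friday; its first Wednesday is the 6th, so the 3rd Wednesday is the 20th — 1988-07-20.

1988-07-20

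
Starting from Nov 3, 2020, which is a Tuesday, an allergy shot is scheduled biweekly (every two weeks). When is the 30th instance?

The 30th occurrence is 29 intervals after the first: 29 × 14 = 406 days after Nov 3, 2020.
Nov has 30 days — 27 days to the end of Nov leaves 379.
Dec has 31 days (348 left).
Jan has 31 days (317 left).
Feb has 28 days (289 left).
Mar has 31 days (258 left).
Apr has 30 days (228 left).
May has 31 days (197 left).
Jun has 30 days (167 left).
Jul has 31 days (136 left).
Aug has 31 days (105 left).
Sep has 30 days (75 left).
Oct has 31 days (44 left).
Nov has 30 days (14 left).
14 days into Dec → Dec 14, 2021.

Dec 14, 2021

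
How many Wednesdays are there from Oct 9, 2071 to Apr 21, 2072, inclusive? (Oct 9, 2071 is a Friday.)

28

Oct 9, 2071 is a Friday; the first Wednesday on or after it is Oct 14, 2071 (5 days later).
From Oct 14, 2071 to Apr 21, 2072: 17 + 30 + 31 + 31 + 29 + 31 + 21 = 190 days (rest of Oct, Nov, Dec, Jan, Feb, Mar, Apr).
190 ÷ 7 = 27 full weeks with remainder 1, so 27 more Wednesdays after the first → 28.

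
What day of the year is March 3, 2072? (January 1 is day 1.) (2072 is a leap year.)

63

Days in months before March: 31 + 29 = 60.
Plus 3 days into March → day 63.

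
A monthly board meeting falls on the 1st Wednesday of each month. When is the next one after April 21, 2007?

May 2, 2007

April 2007 starts on a Sunday, so its 1st Wednesday is April 4, 2007 (3 days in).
That is not after April 21, 2007, so look at May 2007.
May 2007 starts on a Tuesday, so its 1st Wednesday is May 2, 2007 (1 day in).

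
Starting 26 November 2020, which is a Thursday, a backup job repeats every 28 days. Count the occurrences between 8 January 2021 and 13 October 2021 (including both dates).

Occurrences land 28·i days after 26 November 2020 for i = 0, 1, 2, …
8 January 2021 is 43 days after the start; 43 ÷ 28 = 1 remainder 15; since the remainder is 15, round up to i = 2. First occurrence in the window: #3 on 21 January 2021 (2×28 = 56 days in).
13 October 2021 is 321 days after the start; 321 ÷ 28 = 11 remainder 13. Last occurrence in the window: #12 on 30 September 2021.
Occurrences #3 through #12: 10 in total.

10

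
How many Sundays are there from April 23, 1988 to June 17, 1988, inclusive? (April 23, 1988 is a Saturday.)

April 23, 1988 is a Saturday; the first Sunday on or after it is April 24, 1988 (1 day later).
From April 24, 1988 to June 17, 1988: 6 + 31 + 17 = 54 days (rest of April, May, June).
54 ÷ 7 = 7 full weeks with remainder 5, so 7 more Sundays after the first → 8.

8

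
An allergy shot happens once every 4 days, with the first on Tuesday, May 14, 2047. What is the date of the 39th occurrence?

The 39th occurrence is 38 intervals after the first: 38 × 4 = 152 days after May 14, 2047.
May has 31 days — 17 days to the end of May leaves 135.
June has 30 days (105 left).
July has 31 days (74 left).
August has 31 days (43 left).
September has 30 days (13 left).
13 days into October → October 13, 2047.

October 13, 2047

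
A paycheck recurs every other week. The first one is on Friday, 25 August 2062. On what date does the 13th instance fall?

9 February 2063

The 13th occurrence is 12 intervals after the first: 12 × 14 = 168 days after 25 August 2062.
August has 31 days — 6 days to the end of August leaves 162.
September has 30 days (132 left).
October has 31 days (101 left).
November has 30 days (71 left).
December has 31 days (40 left).
January has 31 days (9 left).
9 days into February → 9 February 2063.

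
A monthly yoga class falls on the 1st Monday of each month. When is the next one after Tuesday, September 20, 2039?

October 3, 2039

September 2039 starts on a Thursday, so its 1st Monday is September 5, 2039 (4 days in).
That is not after September 20, 2039, so look at October 2039.
October 2039 starts on a Saturday, so its 1st Monday is October 3, 2039 (2 days in).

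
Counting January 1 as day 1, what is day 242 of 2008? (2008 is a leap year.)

Aug 29, 2008

Jan has 31 days (242 − 31 = 211 remain).
Feb has 29 days (211 − 29 = 182 remain).
Mar has 31 days (182 − 31 = 151 remain).
Apr has 30 days (151 − 30 = 121 remain).
May has 31 days (121 − 31 = 90 remain).
Jun has 30 days (90 − 30 = 60 remain).
Jul has 31 days (60 − 31 = 29 remain).
29 into Aug → Aug 29.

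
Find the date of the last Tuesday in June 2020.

30 June 2020

June 2020 begins on a Monday, so the first Tuesday is June 2 (1 day later).
June 2020 has 30 days. Adding weeks: 2, 9, 16, 23, 30 — the last one ≤ 30 is the 30th.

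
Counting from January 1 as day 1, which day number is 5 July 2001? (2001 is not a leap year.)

Days in months before July: 31 + 28 + 31 + 30 + 31 + 30 = 181.
Plus 5 days into July → day 186.

186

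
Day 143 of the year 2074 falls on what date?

January has 31 days (143 − 31 = 112 remain).
February has 28 days (112 − 28 = 84 remain).
March has 31 days (84 − 31 = 53 remain).
April has 30 days (53 − 30 = 23 remain).
23 into May → May 23.

23 May 2074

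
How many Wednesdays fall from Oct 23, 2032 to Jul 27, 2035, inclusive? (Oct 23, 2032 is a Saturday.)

144

Oct 23, 2032 is a Saturday; the first Wednesday on or after it is Oct 27, 2032 (4 days later).
From Oct 27, 2032 to Jul 27, 2035: 65 + 365 + 365 + 208 = 1003 days (rest of 2032, 2033, 2034, to Jul 27, 2035 in 2035).
1003 ÷ 7 = 143 full weeks with remainder 2, so 143 more Wednesdays after the first → 144.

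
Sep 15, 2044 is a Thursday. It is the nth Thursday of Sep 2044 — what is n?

Day 15 falls in week ⌈15/7⌉ of the month.
Days 1–7 hold the 1st Thursday, 8–14 the 2nd, 15–21 the 3rd, 22–28 the 4th, 29–31 the 5th.
15 is in the range for the 3rd.

3rd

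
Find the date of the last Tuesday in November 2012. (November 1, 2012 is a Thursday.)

2012-11-27

November 2012 begins on a Thursday, so the first Tuesday is November 6 (5 days later).
November 2012 has 30 days. Adding weeks: 6, 13, 20, 27 — the last one ≤ 30 is the 27th.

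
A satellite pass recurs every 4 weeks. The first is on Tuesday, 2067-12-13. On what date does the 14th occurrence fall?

The 14th occurrence is 13 intervals after the first: 13 × 28 = 364 days after 2067-12-13.
December has 31 days — 18 days to the end of December leaves 346.
January has 31 days (315 left).
February has 29 days (286 left).
March has 31 days (255 left).
April has 30 days (225 left).
May has 31 days (194 left).
June has 30 days (164 left).
July has 31 days (133 left).
August has 31 days (102 left).
September has 30 days (72 left).
October has 31 days (41 left).
November has 30 days (11 left).
11 days into December → 2068-12-11.

2068-12-11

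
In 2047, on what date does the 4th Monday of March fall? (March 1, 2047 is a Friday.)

2047-03-25

March 2047 begins on a Friday, so the first Monday is March 4 (3 days later).
The 4th Monday is 3 weeks later: 4 + 21 = 25.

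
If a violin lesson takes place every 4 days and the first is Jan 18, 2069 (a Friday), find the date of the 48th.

The 48th occurrence is 47 intervals after the first: 47 × 4 = 188 days after Jan 18, 2069.
Jan has 31 days — 13 days to the end of Jan leaves 175.
Feb has 28 days (147 left).
Mar has 31 days (116 left).
Apr has 30 days (86 left).
May has 31 days (55 left).
Jun has 30 days (25 left).
25 days into Jul → Jul 25, 2069.

Jul 25, 2069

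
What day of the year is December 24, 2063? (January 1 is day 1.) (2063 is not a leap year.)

Days in months before December: 31 + 28 + 31 + 30 + 31 + 30 + 31 + 31 + 30 + 31 + 30 = 334.
Plus 24 days into December → day 358.

358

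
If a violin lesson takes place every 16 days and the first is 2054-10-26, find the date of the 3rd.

The 3rd occurrence is 2 intervals after the first: 2 × 16 = 32 days after 2054-10-26.
October has 31 days — 5 days to the end of October leaves 27.
27 days into November → 2054-11-27.

2054-11-27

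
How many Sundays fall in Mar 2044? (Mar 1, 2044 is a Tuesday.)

4

Mar 1, 2044 is a Tuesday; the first Sunday on or after it is Mar 6, 2044 (5 days later).
From Mar 6, 2044 to Mar 31, 2044 is 31 − 6 = 25 days.
25 ÷ 7 = 3 full weeks with remainder 4, so 3 more Sundays after the first → 4.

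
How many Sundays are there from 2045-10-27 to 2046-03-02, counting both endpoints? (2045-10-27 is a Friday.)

18

2045-10-27 is a Friday; the first Sunday on or after it is 2045-10-29 (2 days later).
From 2045-10-29 to 2046-03-02: 2 + 30 + 31 + 31 + 28 + 2 = 124 days (rest of October, November, December, January, February, March).
124 ÷ 7 = 17 full weeks with remainder 5, so 17 more Sundays after the first → 18.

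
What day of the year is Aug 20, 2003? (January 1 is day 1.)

Days in months before Aug: 31 + 28 + 31 + 30 + 31 + 30 + 31 = 212.
Plus 20 days into Aug → day 232.

232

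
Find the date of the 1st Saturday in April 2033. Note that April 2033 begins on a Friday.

April 2033 begins on a Friday, so the first Saturday is April 2 (1 day later).

2033-04-02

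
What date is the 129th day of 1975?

January has 31 days (129 − 31 = 98 remain).
February has 28 days (98 − 28 = 70 remain).
March has 31 days (70 − 31 = 39 remain).
April has 30 days (39 − 30 = 9 remain).
9 into May → May 9.

1975-05-09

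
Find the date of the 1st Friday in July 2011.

July 2011 begins on a Friday, so the first Friday is July 1.

1 July 2011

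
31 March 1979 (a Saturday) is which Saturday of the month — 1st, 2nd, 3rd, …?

5th

Day 31 falls in week ⌈31/7⌉ of the month.
Days 1–7 hold the 1st Saturday, 8–14 the 2nd, 15–21 the 3rd, 22–28 the 4th, 29–31 the 5th.
31 is in the range for the 5th.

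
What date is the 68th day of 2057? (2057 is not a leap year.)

2057-03-09

January has 31 days (68 − 31 = 37 remain).
February has 28 days (37 − 28 = 9 remain).
9 into March → March 9.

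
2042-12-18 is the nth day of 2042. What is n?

352

Days in months before December: 31 + 28 + 31 + 30 + 31 + 30 + 31 + 31 + 30 + 31 + 30 = 334.
Plus 18 days into December → day 352.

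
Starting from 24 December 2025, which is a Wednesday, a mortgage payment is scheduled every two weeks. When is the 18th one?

The 18th occurrence is 17 intervals after the first: 17 × 14 = 238 days after 24 December 2025.
December has 31 days — 7 days to the end of December leaves 231.
January has 31 days (200 left).
February has 28 days (172 left).
March has 31 days (141 left).
April has 30 days (111 left).
May has 31 days (80 left).
June has 30 days (50 left).
July has 31 days (19 left).
19 days into August → 19 August 2026.

19 August 2026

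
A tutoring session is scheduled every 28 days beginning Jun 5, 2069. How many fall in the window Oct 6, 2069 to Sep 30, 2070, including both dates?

13

Occurrences land 28·i days after Jun 5, 2069 for i = 0, 1, 2, …
Oct 6, 2069 is 123 days after the start; 123 ÷ 28 = 4 remainder 11; since the remainder is 11, round up to i = 5. First occurrence in the window: #6 on Oct 23, 2069 (5×28 = 140 days in).
Sep 30, 2070 is 482 days after the start; 482 ÷ 28 = 17 remainder 6. Last occurrence in the window: #18 on Sep 24, 2070.
Occurrences #6 through #18: 13 in total.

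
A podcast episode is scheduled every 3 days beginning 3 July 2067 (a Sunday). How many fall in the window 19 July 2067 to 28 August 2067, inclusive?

13

Occurrences land 3·i days after 3 July 2067 for i = 0, 1, 2, …
19 July 2067 is 16 days after the start; 16 ÷ 3 = 5 remainder 1; since the remainder is 1, round up to i = 6. First occurrence in the window: #7 on 21 July 2067 (6×3 = 18 days in).
28 August 2067 is 56 days after the start; 56 ÷ 3 = 18 remainder 2. Last occurrence in the window: #19 on 26 August 2067.
Occurrences #7 through #19: 13 in total.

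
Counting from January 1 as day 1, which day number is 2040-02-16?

Days in months before February: 31 = 31.
Plus 16 days into February → day 47.

47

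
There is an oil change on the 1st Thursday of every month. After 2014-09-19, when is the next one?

September 2014 starts on a Monday, so its 1st Thursday is 2014-09-04 (3 days in).
That is not after 2014-09-19, so look at October 2014.
October 2014 starts on a Wednesday, so its 1st Thursday is 2014-10-02 (1 day in).

2014-10-02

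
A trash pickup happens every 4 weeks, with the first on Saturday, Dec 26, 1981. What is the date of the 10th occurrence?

The 10th occurrence is 9 intervals after the first: 9 × 28 = 252 days after Dec 26, 1981.
Dec has 31 days — 5 days to the end of Dec leaves 247.
Jan has 31 days (216 left).
Feb has 28 days (188 left).
Mar has 31 days (157 left).
Apr has 30 days (127 left).
May has 31 days (96 left).
Jun has 30 days (66 left).
Jul has 31 days (35 left).
Aug has 31 days (4 left).
4 days into Sep → Sep 4, 1982.

Sep 4, 1982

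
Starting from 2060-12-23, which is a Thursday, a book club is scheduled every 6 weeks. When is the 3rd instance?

The 3rd occurrence is 2 intervals after the first: 2 × 42 = 84 days after 2060-12-23.
December has 31 days — 8 days to the end of December leaves 76.
January has 31 days (45 left).
February has 28 days (17 left).
17 days into March → 2061-03-17.

2061-03-17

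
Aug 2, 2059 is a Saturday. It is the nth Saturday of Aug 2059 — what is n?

Day 2 falls in week ⌈2/7⌉ of the month.
Days 1–7 hold the 1st Saturday, 8–14 the 2nd, 15–21 the 3rd, 22–28 the 4th, 29–31 the 5th.
2 is in the range for the 1st.

1st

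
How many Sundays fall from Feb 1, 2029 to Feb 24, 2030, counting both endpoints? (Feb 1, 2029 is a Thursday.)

Feb 1, 2029 is a Thursday; the first Sunday on or after it is Feb 4, 2029 (3 days later).
From Feb 4, 2029 to Feb 24, 2030: 330 + 55 = 385 days (rest of 2029, to Feb 24, 2030 in 2030).
385 ÷ 7 = 55 full weeks with remainder 0, so 55 more Sundays after the first → 56.

56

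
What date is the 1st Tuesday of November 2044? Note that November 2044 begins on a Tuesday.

November 1, 2044

November 2044 begins on a Tuesday, so the first Tuesday is November 1.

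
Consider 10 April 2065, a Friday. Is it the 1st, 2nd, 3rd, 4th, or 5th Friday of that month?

2nd

Day 10 falls in week ⌈10/7⌉ of the month.
Days 1–7 hold the 1st Friday, 8–14 the 2nd, 15–21 the 3rd, 22–28 the 4th, 29–31 the 5th.
10 is in the range for the 2nd.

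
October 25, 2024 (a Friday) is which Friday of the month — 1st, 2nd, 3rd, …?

Day 25 falls in week ⌈25/7⌉ of the month.
Days 1–7 hold the 1st Friday, 8–14 the 2nd, 15–21 the 3rd, 22–28 the 4th, 29–31 the 5th.
25 is in the range for the 4th.

4th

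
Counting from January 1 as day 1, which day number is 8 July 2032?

Days in months before July: 31 + 29 + 31 + 30 + 31 + 30 = 182.
Plus 8 days into July → day 190.

190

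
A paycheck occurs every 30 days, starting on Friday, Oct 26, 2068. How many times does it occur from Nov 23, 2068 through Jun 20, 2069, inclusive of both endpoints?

Occurrences land 30·i days after Oct 26, 2068 for i = 0, 1, 2, …
Nov 23, 2068 is 28 days after the start; 28 ÷ 30 = 0 remainder 28; since the remainder is 28, round up to i = 1. First occurrence in the window: #2 on Nov 25, 2068 (1×30 = 30 days in).
Jun 20, 2069 is 237 days after the start; 237 ÷ 30 = 7 remainder 27. Last occurrence in the window: #8 on May 24, 2069.
Occurrences #2 through #8: 7 in total.

7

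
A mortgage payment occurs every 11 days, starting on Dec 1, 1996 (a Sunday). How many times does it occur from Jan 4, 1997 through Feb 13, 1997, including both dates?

Occurrences land 11·i days after Dec 1, 1996 for i = 0, 1, 2, …
Jan 4, 1997 is 34 days after the start; 34 ÷ 11 = 3 remainder 1; since the remainder is 1, round up to i = 4. First occurrence in the window: #5 on Jan 14, 1997 (4×11 = 44 days in).
Feb 13, 1997 is 74 days after the start; 74 ÷ 11 = 6 remainder 8. Last occurrence in the window: #7 on Feb 5, 1997.
Occurrences #5 through #7: 3 in total.

3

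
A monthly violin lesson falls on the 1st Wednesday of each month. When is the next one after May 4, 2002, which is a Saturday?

June 5, 2002

May 2002 starts on a Wednesday, so its 1st Wednesday is May 1, 2002.
That is not after May 4, 2002, so look at June 2002.
June 2002 starts on a Saturday, so its 1st Wednesday is June 5, 2002 (4 days in).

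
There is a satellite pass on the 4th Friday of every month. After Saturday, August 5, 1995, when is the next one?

August 1995 starts on a Tuesday; its first Friday is the 4th, so the 4th Friday is the 25th — August 25, 1995.
August 25, 1995 is after August 5, 1995, so that is the next one.

August 25, 1995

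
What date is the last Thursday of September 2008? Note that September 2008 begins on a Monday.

September 2008 begins on a Monday, so the first Thursday is September 4 (3 days later).
September 2008 has 30 days. Adding weeks: 4, 11, 18, 25 — the last one ≤ 30 is the 25th.

2008-09-25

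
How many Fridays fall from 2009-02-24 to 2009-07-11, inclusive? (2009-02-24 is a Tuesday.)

2009-02-24 is a Tuesday; the first Friday on or after it is 2009-02-27 (3 days later).
From 2009-02-27 to 2009-07-11: 1 + 31 + 30 + 31 + 30 + 11 = 134 days (rest of February, March, April, May, June, July).
134 ÷ 7 = 19 full weeks with remainder 1, so 19 more Fridays after the first → 20.

20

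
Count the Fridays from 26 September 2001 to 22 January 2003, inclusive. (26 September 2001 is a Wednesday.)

26 September 2001 is a Wednesday; the first Friday on or after it is 28 September 2001 (2 days later).
From 28 September 2001 to 22 January 2003: 94 + 365 + 22 = 481 days (rest of 2001, 2002, to 22 January 2003 in 2003).
481 ÷ 7 = 68 full weeks with remainder 5, so 68 more Fridays after the first → 69.

69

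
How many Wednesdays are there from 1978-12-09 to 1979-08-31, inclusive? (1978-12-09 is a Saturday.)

38

1978-12-09 is a Saturday; the first Wednesday on or after it is 1978-12-13 (4 days later).
From 1978-12-13 to 1979-08-31: 18 + 31 + 28 + 31 + 30 + 31 + 30 + 31 + 31 = 261 days (rest of December, January, February, March, April, May, June, July, August).
261 ÷ 7 = 37 full weeks with remainder 2, so 37 more Wednesdays after the first → 38.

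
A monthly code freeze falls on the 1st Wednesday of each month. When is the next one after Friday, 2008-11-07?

November 2008 starts on a Saturday, so its 1st Wednesday is 2008-11-05 (4 days in).
That is not after 2008-11-07, so look at December 2008.
December 2008 starts on a Monday, so its 1st Wednesday is 2008-12-03 (2 days in).

2008-12-03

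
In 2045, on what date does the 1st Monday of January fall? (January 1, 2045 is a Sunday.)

2 January 2045

January 2045 begins on a Sunday, so the first Monday is January 2 (1 day later).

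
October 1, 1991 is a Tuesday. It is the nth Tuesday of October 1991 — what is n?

1st

Day 1 falls in week ⌈1/7⌉ of the month.
Days 1–7 hold the 1st Tuesday, 8–14 the 2nd, 15–21 the 3rd, 22–28 the 4th, 29–31 the 5th.
1 is in the range for the 1st.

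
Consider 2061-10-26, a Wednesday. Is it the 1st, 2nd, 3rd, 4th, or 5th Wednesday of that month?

4th

Day 26 falls in week ⌈26/7⌉ of the month.
Days 1–7 hold the 1st Wednesday, 8–14 the 2nd, 15–21 the 3rd, 22–28 the 4th, 29–31 the 5th.
26 is in the range for the 4th.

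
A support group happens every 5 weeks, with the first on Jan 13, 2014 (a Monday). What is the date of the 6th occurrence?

The 6th occurrence is 5 intervals after the first: 5 × 35 = 175 days after Jan 13, 2014.
Jan has 31 days — 18 days to the end of Jan leaves 157.
Feb has 28 days (129 left).
Mar has 31 days (98 left).
Apr has 30 days (68 left).
May has 31 days (37 left).
Jun has 30 days (7 left).
7 days into Jul → Jul 7, 2014.

Jul 7, 2014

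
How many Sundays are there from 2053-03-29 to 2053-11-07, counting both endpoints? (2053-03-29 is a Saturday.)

2053-03-29 is a Saturday; the first Sunday on or after it is 2053-03-30 (1 day later).
From 2053-03-30 to 2053-11-07: 1 + 30 + 31 + 30 + 31 + 31 + 30 + 31 + 7 = 222 days (rest of March, April, May, June, July, August, September, October, November).
222 ÷ 7 = 31 full weeks with remainder 5, so 31 more Sundays after the first → 32.

32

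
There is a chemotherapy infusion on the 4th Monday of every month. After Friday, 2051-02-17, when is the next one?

2051-02-27

February 2051 starts on a Wednesday; its first Monday is the 6th, so the 4th Monday is the 27th — 2051-02-27.
2051-02-27 is after 2051-02-17, so that is the next one.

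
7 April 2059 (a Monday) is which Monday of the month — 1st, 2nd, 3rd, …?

1st

Day 7 falls in week ⌈7/7⌉ of the month.
Days 1–7 hold the 1st Monday, 8–14 the 2nd, 15–21 the 3rd, 22–28 the 4th, 29–31 the 5th.
7 is in the range for the 1st.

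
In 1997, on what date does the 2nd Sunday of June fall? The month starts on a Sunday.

June 1997 begins on a Sunday, so the first Sunday is June 1.
The 2nd Sunday is 1 weeks later: 1 + 7 = 8.

8 June 1997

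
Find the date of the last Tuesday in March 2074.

2074-03-27

March 2074 begins on a Thursday, so the first Tuesday is March 6 (5 days later).
March 2074 has 31 days. Adding weeks: 6, 13, 20, 27 — the last one ≤ 31 is the 27th.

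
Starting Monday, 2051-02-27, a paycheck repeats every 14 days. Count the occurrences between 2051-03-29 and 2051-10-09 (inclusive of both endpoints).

Occurrences land 14·i days after 2051-02-27 for i = 0, 1, 2, …
2051-03-29 is 30 days after the start; 30 ÷ 14 = 2 remainder 2; since the remainder is 2, round up to i = 3. First occurrence in the window: #4 on 2051-04-10 (3×14 = 42 days in).
2051-10-09 is 224 days after the start; 224 ÷ 14 = 16 remainder 0. Last occurrence in the window: #17 on 2051-10-09.
Occurrences #4 through #17: 14 in total.

14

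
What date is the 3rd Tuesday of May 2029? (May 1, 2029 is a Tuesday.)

May 2029 begins on a Tuesday, so the first Tuesday is May 1.
The 3rd Tuesday is 2 weeks later: 1 + 14 = 15.

May 15, 2029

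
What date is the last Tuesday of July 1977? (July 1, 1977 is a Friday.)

July 26, 1977

July 1977 begins on a Friday, so the first Tuesday is July 5 (4 days later).
July 1977 has 31 days. Adding weeks: 5, 12, 19, 26 — the last one ≤ 31 is the 26th.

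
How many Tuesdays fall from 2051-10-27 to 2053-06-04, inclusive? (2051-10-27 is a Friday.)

2051-10-27 is a Friday; the first Tuesday on or after it is 2051-10-31 (4 days later).
From 2051-10-31 to 2053-06-04: 61 + 366 + 155 = 582 days (rest of 2051, 2052, to 2053-06-04 in 2053).
582 ÷ 7 = 83 full weeks with remainder 1, so 83 more Tuesdays after the first → 84.

84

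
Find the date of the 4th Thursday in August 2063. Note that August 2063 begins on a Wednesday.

August 2063 begins on a Wednesday, so the first Thursday is August 2 (1 day later).
The 4th Thursday is 3 weeks later: 2 + 21 = 23.

23 August 2063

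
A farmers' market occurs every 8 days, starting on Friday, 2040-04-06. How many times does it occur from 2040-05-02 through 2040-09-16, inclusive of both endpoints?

17

Occurrences land 8·i days after 2040-04-06 for i = 0, 1, 2, …
2040-05-02 is 26 days after the start; 26 ÷ 8 = 3 remainder 2; since the remainder is 2, round up to i = 4. First occurrence in the window: #5 on 2040-05-08 (4×8 = 32 days in).
2040-09-16 is 163 days after the start; 163 ÷ 8 = 20 remainder 3. Last occurrence in the window: #21 on 2040-09-13.
Occurrences #5 through #21: 17 in total.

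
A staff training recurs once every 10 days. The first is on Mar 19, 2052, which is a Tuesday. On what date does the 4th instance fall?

Apr 18, 2052

The 4th occurrence is 3 intervals after the first: 3 × 10 = 30 days after Mar 19, 2052.
Mar has 31 days — 12 days to the end of Mar leaves 18.
18 days into Apr → Apr 18, 2052.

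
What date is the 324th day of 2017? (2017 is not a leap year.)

January has 31 days (324 − 31 = 293 remain).
February has 28 days (293 − 28 = 265 remain).
March has 31 days (265 − 31 = 234 remain).
April has 30 days (234 − 30 = 204 remain).
May has 31 days (204 − 31 = 173 remain).
June has 30 days (173 − 30 = 143 remain).
July has 31 days (143 − 31 = 112 remain).
August has 31 days (112 − 31 = 81 remain).
September has 30 days (81 − 30 = 51 remain).
October has 31 days (51 − 31 = 20 remain).
20 into November → November 20.

2017-11-20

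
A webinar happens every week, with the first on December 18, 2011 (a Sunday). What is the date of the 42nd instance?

The 42nd occurrence is 41 intervals after the first: 41 × 7 = 287 days after December 18, 2011.
December has 31 days — 13 days to the end of December leaves 274.
January has 31 days (243 left).
February has 29 days (214 left).
March has 31 days (183 left).
April has 30 days (153 left).
May has 31 days (122 left).
June has 30 days (92 left).
July has 31 days (61 left).
August has 31 days (30 left).
30 days into September → September 30, 2012.

September 30, 2012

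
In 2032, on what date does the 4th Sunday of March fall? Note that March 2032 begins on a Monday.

2032-03-28

March 2032 begins on a Monday, so the first Sunday is March 7 (6 days later).
The 4th Sunday is 3 weeks later: 7 + 21 = 28.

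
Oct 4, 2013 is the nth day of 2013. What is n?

Days in months before Oct: 31 + 28 + 31 + 30 + 31 + 30 + 31 + 31 + 30 = 273.
Plus 4 days into Oct → day 277.

277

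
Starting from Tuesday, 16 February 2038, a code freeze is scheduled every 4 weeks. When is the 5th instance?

The 5th occurrence is 4 intervals after the first: 4 × 28 = 112 days after 16 February 2038.
February has 28 days — 12 days to the end of February leaves 100.
March has 31 days (69 left).
April has 30 days (39 left).
May has 31 days (8 left).
8 days into June → 8 June 2038.

8 June 2038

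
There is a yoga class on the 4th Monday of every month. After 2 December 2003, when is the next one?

December 2003 starts on a Monday; its first Monday is the 1st, so the 4th Monday is the 22nd — 22 December 2003.
22 December 2003 is after 2 December 2003, so that is the next one.

22 December 2003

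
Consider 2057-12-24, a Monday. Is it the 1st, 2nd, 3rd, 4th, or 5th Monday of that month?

Day 24 falls in week ⌈24/7⌉ of the month.
Days 1–7 hold the 1st Monday, 8–14 the 2nd, 15–21 the 3rd, 22–28 the 4th, 29–31 the 5th.
24 is in the range for the 4th.

4th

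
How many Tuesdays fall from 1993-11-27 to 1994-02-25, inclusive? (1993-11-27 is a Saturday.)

1993-11-27 is a Saturday; the first Tuesday on or after it is 1993-11-30 (3 days later).
From 1993-11-30 to 1994-02-25: 0 + 31 + 31 + 25 = 87 days (rest of November, December, January, February).
87 ÷ 7 = 12 full weeks with remainder 3, so 12 more Tuesdays after the first → 13.

13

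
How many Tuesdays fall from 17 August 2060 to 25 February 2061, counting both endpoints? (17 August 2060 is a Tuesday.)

17 August 2060 is a Tuesday; the first Tuesday on or after it is 17 August 2060.
From 17 August 2060 to 25 February 2061: 14 + 30 + 31 + 30 + 31 + 31 + 25 = 192 days (rest of August, September, October, November, December, January, February).
192 ÷ 7 = 27 full weeks with remainder 3, so 27 more Tuesdays after the first → 28.

28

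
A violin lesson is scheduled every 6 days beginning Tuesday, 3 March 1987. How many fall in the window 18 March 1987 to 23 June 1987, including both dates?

Occurrences land 6·i days after 3 March 1987 for i = 0, 1, 2, …
18 March 1987 is 15 days after the start; 15 ÷ 6 = 2 remainder 3; since the remainder is 3, round up to i = 3. First occurrence in the window: #4 on 21 March 1987 (3×6 = 18 days in).
23 June 1987 is 112 days after the start; 112 ÷ 6 = 18 remainder 4. Last occurrence in the window: #19 on 19 June 1987.
Occurrences #4 through #19: 16 in total.

16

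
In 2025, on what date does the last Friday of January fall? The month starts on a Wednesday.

31 January 2025

January 2025 begins on a Wednesday, so the first Friday is January 3 (2 days later).
January 2025 has 31 days. Adding weeks: 3, 10, 17, 24, 31 — the last one ≤ 31 is the 31st.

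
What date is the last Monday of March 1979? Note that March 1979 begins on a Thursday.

March 1979 begins on a Thursday, so the first Monday is March 5 (4 days later).
March 1979 has 31 days. Adding weeks: 5, 12, 19, 26 — the last one ≤ 31 is the 26th.

26 March 1979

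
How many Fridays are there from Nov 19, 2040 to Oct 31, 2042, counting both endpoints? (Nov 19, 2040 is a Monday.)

Nov 19, 2040 is a Monday; the first Friday on or after it is Nov 23, 2040 (4 days later).
From Nov 23, 2040 to Oct 31, 2042: 38 + 365 + 304 = 707 days (rest of 2040, 2041, to Oct 31, 2042 in 2042).
707 ÷ 7 = 101 full weeks with remainder 0, so 101 more Fridays after the first → 102.

102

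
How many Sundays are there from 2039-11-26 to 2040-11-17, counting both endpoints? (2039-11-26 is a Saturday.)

2039-11-26 is a Saturday; the first Sunday on or after it is 2039-11-27 (1 day later).
From 2039-11-27 to 2040-11-17: 34 + 322 = 356 days (rest of 2039, to 2040-11-17 in 2040).
356 ÷ 7 = 50 full weeks with remainder 6, so 50 more Sundays after the first → 51.

51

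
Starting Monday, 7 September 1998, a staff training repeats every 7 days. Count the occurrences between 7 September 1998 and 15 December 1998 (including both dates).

15

Occurrences land 7·i days after 7 September 1998 for i = 0, 1, 2, …
The window opens on the start date, so the first occurrence inside is #1 on 7 September 1998.
15 December 1998 is 99 days after the start; 99 ÷ 7 = 14 remainder 1. Last occurrence in the window: #15 on 14 December 1998.
Occurrences #1 through #15: 15 in total.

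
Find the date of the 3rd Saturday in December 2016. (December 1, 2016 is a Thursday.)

December 2016 begins on a Thursday, so the first Saturday is December 3 (2 days later).
The 3rd Saturday is 2 weeks later: 3 + 14 = 17.

17 December 2016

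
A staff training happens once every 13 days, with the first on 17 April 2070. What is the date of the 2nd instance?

The 2nd occurrence is 1 interval after the first: 1 × 13 = 13 days after 17 April 2070.
13 days later is 30 April 2070.

30 April 2070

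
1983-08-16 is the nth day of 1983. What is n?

Days in months before August: 31 + 28 + 31 + 30 + 31 + 30 + 31 = 212.
Plus 16 days into August → day 228.

228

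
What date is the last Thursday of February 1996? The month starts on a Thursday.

February 1996 begins on a Thursday, so the first Thursday is February 1.
February 1996 has 29 days. Adding weeks: 1, 8, 15, 22, 29 — the last one ≤ 29 is the 29th.

February 29, 1996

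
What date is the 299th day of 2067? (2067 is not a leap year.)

January has 31 days (299 − 31 = 268 remain).
February has 28 days (268 − 28 = 240 remain).
March has 31 days (240 − 31 = 209 remain).
April has 30 days (209 − 30 = 179 remain).
May has 31 days (179 − 31 = 148 remain).
June has 30 days (148 − 30 = 118 remain).
July has 31 days (118 − 31 = 87 remain).
August has 31 days (87 − 31 = 56 remain).
September has 30 days (56 − 30 = 26 remain).
26 into October → October 26.

26 October 2067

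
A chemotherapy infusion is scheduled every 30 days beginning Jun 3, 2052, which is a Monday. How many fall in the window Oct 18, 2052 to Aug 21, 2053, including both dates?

Occurrences land 30·i days after Jun 3, 2052 for i = 0, 1, 2, …
Oct 18, 2052 is 137 days after the start; 137 ÷ 30 = 4 remainder 17; since the remainder is 17, round up to i = 5. First occurrence in the window: #6 on Oct 31, 2052 (5×30 = 150 days in).
Aug 21, 2053 is 444 days after the start; 444 ÷ 30 = 14 remainder 24. Last occurrence in the window: #15 on Jul 28, 2053.
Occurrences #6 through #15: 10 in total.

10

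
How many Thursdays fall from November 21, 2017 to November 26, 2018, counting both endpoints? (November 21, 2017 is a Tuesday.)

53

November 21, 2017 is a Tuesday; the first Thursday on or after it is November 23, 2017 (2 days later).
From November 23, 2017 to November 26, 2018: 38 + 330 = 368 days (rest of 2017, to November 26, 2018 in 2018).
368 ÷ 7 = 52 full weeks with remainder 4, so 52 more Thursdays after the first → 53.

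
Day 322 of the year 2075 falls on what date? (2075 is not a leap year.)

January has 31 days (322 − 31 = 291 remain).
February has 28 days (291 − 28 = 263 remain).
March has 31 days (263 − 31 = 232 remain).
April has 30 days (232 − 30 = 202 remain).
May has 31 days (202 − 31 = 171 remain).
June has 30 days (171 − 30 = 141 remain).
July has 31 days (141 − 31 = 110 remain).
August has 31 days (110 − 31 = 79 remain).
September has 30 days (79 − 30 = 49 remain).
October has 31 days (49 − 31 = 18 remain).
18 into November → November 18.

18 November 2075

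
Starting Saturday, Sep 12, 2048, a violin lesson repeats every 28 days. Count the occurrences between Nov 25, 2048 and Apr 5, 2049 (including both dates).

5

Occurrences land 28·i days after Sep 12, 2048 for i = 0, 1, 2, …
Nov 25, 2048 is 74 days after the start; 74 ÷ 28 = 2 remainder 18; since the remainder is 18, round up to i = 3. First occurrence in the window: #4 on Dec 5, 2048 (3×28 = 84 days in).
Apr 5, 2049 is 205 days after the start; 205 ÷ 28 = 7 remainder 9. Last occurrence in the window: #8 on Mar 27, 2049.
Occurrences #4 through #8: 5 in total.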